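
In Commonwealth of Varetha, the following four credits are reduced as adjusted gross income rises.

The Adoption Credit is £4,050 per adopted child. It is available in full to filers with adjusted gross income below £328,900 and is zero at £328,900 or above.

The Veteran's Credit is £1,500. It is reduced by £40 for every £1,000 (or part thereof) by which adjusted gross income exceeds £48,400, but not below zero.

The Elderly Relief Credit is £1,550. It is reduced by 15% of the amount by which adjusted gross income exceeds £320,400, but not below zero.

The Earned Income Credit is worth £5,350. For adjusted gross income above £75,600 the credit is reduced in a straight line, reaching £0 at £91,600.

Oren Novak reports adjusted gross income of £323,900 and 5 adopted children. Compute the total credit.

Adoption Credit: base = 5 × £4,050 = £20,250. £323,900 is below the £328,900 cutoff, so the full £20,250 applies.
Veteran's Credit: income exceeds £48,400 by £275,500 → 276 increments × £40 = £11,040 ≥ base, so the credit is £0.
Elderly Relief Credit: 15% of the £3,500 excess over £320,400 is £525; credit = £1,550 − £525 = £1,025.
Earned Income Credit: £323,900 is at or above £91,600, so the credit is £0.
Total: £20,250 + £0 + £1,025 + £0 = £21,275.

£21,275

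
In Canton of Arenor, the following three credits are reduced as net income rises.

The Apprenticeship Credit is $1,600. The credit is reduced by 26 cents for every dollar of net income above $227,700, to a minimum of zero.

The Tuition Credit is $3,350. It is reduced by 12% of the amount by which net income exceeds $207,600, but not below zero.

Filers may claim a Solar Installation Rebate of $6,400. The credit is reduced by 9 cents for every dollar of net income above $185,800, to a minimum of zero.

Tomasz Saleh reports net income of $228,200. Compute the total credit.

Apprenticeship Credit: 26% of the $500 excess over $227,700 is $130; credit = $1,600 − $130 = $1,470.
Tuition Credit: 12% of the $20,600 excess over $207,600 is $2,472; credit = $3,350 − $2,472 = $878.
Solar Installation Rebate: 9% of the $42,400 excess over $185,800 is $3,816; credit = $6,400 − $3,816 = $2,584.
Total: $1,470 + $878 + $2,584 = $4,932.

$4,932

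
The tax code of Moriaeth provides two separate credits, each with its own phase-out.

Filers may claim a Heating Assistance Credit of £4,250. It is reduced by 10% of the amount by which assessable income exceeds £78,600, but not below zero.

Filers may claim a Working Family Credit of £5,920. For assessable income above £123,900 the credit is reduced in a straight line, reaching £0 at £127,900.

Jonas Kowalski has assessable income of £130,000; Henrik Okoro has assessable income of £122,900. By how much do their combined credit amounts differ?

Jonas (£130,000): Heating Assistance Credit: 10% of the £51,400 excess over £78,600 is £5,140 ≥ base, so the credit is £0. Working Family Credit: £130,000 is at or above £127,900, so the credit is £0. total £0 + £0 = £0
Henrik (£122,900): Heating Assistance Credit: 10% of the £44,300 excess over £78,600 is £4,430 ≥ base, so the credit is £0. Working Family Credit: £122,900 is at or below the £123,900 threshold, so the full £5,920 applies. total £0 + £5,920 = £5,920
Difference: |£0 − £5,920| = £5,920.

£5,920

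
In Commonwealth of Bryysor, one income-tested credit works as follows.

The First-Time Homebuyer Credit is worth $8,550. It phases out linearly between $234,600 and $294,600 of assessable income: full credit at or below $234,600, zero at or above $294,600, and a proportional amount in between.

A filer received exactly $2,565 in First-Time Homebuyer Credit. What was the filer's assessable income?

$2,565 is 2,565/8,550 of the full $8,550, so 5,985/8,550 of the $60,000 range has been used: income = $234,600 + $60,000 × 5,985/8,550 = $276,600.

$276,600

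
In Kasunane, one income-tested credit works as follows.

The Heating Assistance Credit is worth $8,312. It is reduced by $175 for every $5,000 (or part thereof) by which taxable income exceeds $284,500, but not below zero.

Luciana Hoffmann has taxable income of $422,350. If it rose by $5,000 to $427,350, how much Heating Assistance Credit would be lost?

At $422,350 — income exceeds $284,500 by $137,850, which is 28 full-or-partial $5,000 increments; reduction = 28 × $175 = $4,900, leaving $3,412.
At $427,350 — income exceeds $284,500 by $142,850, which is 29 full-or-partial $5,000 increments; reduction = 29 × $175 = $5,075, leaving $3,237.
Lost: $3,412 − $3,237 = $175.

$175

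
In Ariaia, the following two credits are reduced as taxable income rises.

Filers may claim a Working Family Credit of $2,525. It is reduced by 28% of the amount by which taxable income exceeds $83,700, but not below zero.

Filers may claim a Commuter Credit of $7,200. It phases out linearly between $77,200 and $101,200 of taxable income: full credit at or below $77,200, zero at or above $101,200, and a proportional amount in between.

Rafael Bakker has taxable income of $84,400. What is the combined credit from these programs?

$7,369

Working Family Credit: 28% of the $700 excess over $83,700 is $196; credit = $2,525 − $196 = $2,329.
Commuter Credit: $84,400 is $7,200 into a $24,000 phase-out range, leaving 16,800/24,000 of the credit: $7,200 × 16,800/24,000 = $5,040.
Total: $2,329 + $5,040 = $7,369.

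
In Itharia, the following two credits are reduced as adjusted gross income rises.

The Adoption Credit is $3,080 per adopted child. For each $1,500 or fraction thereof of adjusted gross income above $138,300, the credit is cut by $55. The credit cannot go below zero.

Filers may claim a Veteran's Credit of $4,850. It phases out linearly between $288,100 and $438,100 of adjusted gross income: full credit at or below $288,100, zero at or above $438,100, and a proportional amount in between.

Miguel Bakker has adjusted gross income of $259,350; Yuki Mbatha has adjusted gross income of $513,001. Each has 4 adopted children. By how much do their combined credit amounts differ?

Miguel ($259,350): Adoption Credit: base = 4 × $3,080 = $12,320. income exceeds $138,300 by $121,050, which is 81 full-or-partial $1,500 increments; reduction = 81 × $55 = $4,455, leaving $7,865. Veteran's Credit: $259,350 is at or below the $288,100 threshold, so the full $4,850 applies. total $7,865 + $4,850 = $12,715
Yuki ($513,001): Adoption Credit: base = 4 × $3,080 = $12,320. income exceeds $138,300 by $374,701 → 250 increments × $55 = $13,750 ≥ base, so the credit is $0. Veteran's Credit: $513,001 is at or above $438,100, so the credit is $0. total $0 + $0 = $0
Difference: |$12,715 − $0| = $12,715.

$12,715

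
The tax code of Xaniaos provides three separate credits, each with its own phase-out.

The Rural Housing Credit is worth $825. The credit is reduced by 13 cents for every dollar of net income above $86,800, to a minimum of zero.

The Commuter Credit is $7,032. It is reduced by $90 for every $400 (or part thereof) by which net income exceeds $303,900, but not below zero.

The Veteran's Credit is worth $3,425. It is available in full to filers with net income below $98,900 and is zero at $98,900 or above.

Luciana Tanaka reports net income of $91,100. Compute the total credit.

Rural Housing Credit: 13% of the $4,300 excess over $86,800 is $559; credit = $825 − $559 = $266.
Commuter Credit: $91,100 is at or below the $303,900 threshold, so the full $7,032 applies.
Veteran's Credit: $91,100 is below the $98,900 cutoff, so the full $3,425 applies.
Total: $266 + $7,032 + $3,425 = $10,723.

$10,723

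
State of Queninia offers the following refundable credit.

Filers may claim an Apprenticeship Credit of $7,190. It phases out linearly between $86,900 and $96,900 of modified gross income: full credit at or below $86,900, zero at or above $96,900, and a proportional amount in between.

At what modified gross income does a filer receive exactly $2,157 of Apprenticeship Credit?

$93,900

$2,157 is 2,157/7,190 of the full $7,190, so 5,033/7,190 of the $10,000 range has been used: income = $86,900 + $10,000 × 5,033/7,190 = $93,900.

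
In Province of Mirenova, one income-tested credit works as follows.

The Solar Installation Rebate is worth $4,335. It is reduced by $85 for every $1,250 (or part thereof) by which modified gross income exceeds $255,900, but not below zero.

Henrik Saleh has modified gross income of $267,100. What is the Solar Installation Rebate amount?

$3,570

Solar Installation Rebate: income exceeds $255,900 by $11,200, which is 9 full-or-partial $1,250 increments; reduction = 9 × $85 = $765, leaving $3,570.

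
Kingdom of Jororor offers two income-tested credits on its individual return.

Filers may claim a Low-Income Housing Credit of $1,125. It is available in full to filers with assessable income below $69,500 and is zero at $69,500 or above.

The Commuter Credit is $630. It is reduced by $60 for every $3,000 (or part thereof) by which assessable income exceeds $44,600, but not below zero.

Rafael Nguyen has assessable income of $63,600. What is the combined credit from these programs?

Low-Income Housing Credit: $63,600 is below the $69,500 cutoff, so the full $1,125 applies.
Commuter Credit: income exceeds $44,600 by $19,000, which is 7 full-or-partial $3,000 increments; reduction = 7 × $60 = $420, leaving $210.
Total: $1,125 + $210 = $1,335.

$1,335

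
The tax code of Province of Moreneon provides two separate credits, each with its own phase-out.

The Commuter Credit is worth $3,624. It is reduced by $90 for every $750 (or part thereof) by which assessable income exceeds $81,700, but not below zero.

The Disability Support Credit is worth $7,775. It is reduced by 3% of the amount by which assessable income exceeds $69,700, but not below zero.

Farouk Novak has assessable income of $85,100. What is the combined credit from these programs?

$10,487

Commuter Credit: income exceeds $81,700 by $3,400, which is 5 full-or-partial $750 increments; reduction = 5 × $90 = $450, leaving $3,174.
Disability Support Credit: 3% of the $15,400 excess over $69,700 is $462; credit = $7,775 − $462 = $7,313.
Total: $3,174 + $7,313 = $10,487.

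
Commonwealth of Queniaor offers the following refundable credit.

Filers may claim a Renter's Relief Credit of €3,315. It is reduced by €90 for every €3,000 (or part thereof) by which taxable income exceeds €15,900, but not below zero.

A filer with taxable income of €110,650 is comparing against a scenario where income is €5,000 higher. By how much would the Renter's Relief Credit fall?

€180

At €110,650 — income exceeds €15,900 by €94,750, which is 32 full-or-partial €3,000 increments; reduction = 32 × €90 = €2,880, leaving €435.
At €115,650 — income exceeds €15,900 by €99,750, which is 34 full-or-partial €3,000 increments; reduction = 34 × €90 = €3,060, leaving €255.
Lost: €435 − €255 = €180.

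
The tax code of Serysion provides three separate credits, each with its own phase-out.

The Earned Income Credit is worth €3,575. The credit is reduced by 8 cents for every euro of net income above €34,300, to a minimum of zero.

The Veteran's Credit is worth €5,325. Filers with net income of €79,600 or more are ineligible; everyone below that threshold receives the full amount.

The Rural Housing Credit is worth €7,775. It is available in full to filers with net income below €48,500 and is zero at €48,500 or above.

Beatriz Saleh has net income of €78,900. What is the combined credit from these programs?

€5,332

Earned Income Credit: 8% of the €44,600 excess over €34,300 is €3,568; credit = €3,575 − €3,568 = €7.
Veteran's Credit: €78,900 is below the €79,600 cutoff, so the full €5,325 applies.
Rural Housing Credit: €78,900 meets or exceeds the €48,500 cutoff, so the credit is €0.
Total: €7 + €5,325 + €0 = €5,332.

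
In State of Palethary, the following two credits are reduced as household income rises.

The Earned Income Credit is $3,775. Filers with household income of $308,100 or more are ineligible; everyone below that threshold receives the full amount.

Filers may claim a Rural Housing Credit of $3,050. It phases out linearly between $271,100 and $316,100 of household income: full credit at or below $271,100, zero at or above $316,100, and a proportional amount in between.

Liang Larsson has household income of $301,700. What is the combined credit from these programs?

$4,751

Earned Income Credit: $301,700 is below the $308,100 cutoff, so the full $3,775 applies.
Rural Housing Credit: $301,700 is $30,600 into a $45,000 phase-out range, leaving 14,400/45,000 of the credit: $3,050 × 14,400/45,000 = $976.
Total: $3,775 + $976 = $4,751.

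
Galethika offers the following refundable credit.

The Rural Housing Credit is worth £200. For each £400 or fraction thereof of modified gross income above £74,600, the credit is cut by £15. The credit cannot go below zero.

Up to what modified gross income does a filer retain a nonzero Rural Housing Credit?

£79,800

After 13 increments the reduction is 13 × £15 = £195, leaving £5; one more increment wipes it out. Increment 13 ends at excess 13 × £400 = £5,200, so the highest qualifying income is £74,600 + £5,200 = £79,800.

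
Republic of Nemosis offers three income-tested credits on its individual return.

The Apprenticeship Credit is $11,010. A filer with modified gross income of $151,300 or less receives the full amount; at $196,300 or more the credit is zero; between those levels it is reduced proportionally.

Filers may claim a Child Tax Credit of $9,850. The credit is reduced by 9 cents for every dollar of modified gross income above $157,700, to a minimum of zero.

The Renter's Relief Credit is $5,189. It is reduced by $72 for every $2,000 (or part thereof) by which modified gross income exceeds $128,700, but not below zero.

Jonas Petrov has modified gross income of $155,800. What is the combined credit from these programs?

Apprenticeship Credit: $155,800 is $4,500 into a $45,000 phase-out range, leaving 40,500/45,000 of the credit: $11,010 × 40,500/45,000 = $9,909.
Child Tax Credit: $155,800 is at or below the $157,700 threshold, so the full $9,850 applies.
Renter's Relief Credit: income exceeds $128,700 by $27,100, which is 14 full-or-partial $2,000 increments; reduction = 14 × $72 = $1,008, leaving $4,181.
Total: $9,909 + $9,850 + $4,181 = $23,940.

$23,940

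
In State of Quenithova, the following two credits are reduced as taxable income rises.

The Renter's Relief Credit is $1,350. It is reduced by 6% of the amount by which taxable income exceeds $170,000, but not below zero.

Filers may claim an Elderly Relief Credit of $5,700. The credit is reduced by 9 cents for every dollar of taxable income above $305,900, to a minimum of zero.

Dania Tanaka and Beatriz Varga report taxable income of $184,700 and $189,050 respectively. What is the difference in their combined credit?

Dania ($184,700): Renter's Relief Credit: 6% of the $14,700 excess over $170,000 is $882; credit = $1,350 − $882 = $468. Elderly Relief Credit: $184,700 is at or below the $305,900 threshold, so the full $5,700 applies. total $468 + $5,700 = $6,168
Beatriz ($189,050): Renter's Relief Credit: 6% of the $19,050 excess over $170,000 is $1,143; credit = $1,350 − $1,143 = $207. Elderly Relief Credit: $189,050 is at or below the $305,900 threshold, so the full $5,700 applies. total $207 + $5,700 = $5,907
Difference: |$6,168 − $5,907| = $261.

$261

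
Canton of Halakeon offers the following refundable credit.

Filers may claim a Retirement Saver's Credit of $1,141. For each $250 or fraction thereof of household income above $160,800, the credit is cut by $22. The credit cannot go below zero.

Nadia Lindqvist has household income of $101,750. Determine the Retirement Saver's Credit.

$1,141

Retirement Saver's Credit: $101,750 is at or below the $160,800 threshold, so the full $1,141 applies.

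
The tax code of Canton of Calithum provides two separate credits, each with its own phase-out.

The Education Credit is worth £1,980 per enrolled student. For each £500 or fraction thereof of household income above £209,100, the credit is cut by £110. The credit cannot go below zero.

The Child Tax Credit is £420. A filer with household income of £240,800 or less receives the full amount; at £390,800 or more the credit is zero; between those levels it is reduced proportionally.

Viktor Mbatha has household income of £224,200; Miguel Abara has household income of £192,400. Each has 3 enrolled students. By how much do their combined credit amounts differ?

Viktor (£224,200): Education Credit: base = 3 × £1,980 = £5,940. income exceeds £209,100 by £15,100, which is 31 full-or-partial £500 increments; reduction = 31 × £110 = £3,410, leaving £2,530. Child Tax Credit: £224,200 is at or below the £240,800 threshold, so the full £420 applies. total £2,530 + £420 = £2,950
Miguel (£192,400): Education Credit: base = 3 × £1,980 = £5,940. £192,400 is at or below the £209,100 threshold, so the full £5,940 applies. Child Tax Credit: £192,400 is at or below the £240,800 threshold, so the full £420 applies. total £5,940 + £420 = £6,360
Difference: |£2,950 − £6,360| = £3,410.

£3,410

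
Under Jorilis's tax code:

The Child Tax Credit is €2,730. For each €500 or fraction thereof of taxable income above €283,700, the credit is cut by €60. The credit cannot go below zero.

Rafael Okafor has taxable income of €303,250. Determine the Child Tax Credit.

Child Tax Credit: income exceeds €283,700 by €19,550, which is 40 full-or-partial €500 increments; reduction = 40 × €60 = €2,400, leaving €330.

€330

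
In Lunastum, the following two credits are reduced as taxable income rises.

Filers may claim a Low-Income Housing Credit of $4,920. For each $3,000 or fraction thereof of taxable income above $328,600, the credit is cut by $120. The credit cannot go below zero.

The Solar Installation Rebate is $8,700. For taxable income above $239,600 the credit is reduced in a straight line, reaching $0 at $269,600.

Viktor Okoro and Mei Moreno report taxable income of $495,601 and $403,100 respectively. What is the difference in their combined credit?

$1,920

Viktor ($495,601): Low-Income Housing Credit: income exceeds $328,600 by $167,001 → 56 increments × $120 = $6,720 ≥ base, so the credit is $0. Solar Installation Rebate: $495,601 is at or above $269,600, so the credit is $0. total $0 + $0 = $0
Mei ($403,100): Low-Income Housing Credit: income exceeds $328,600 by $74,500, which is 25 full-or-partial $3,000 increments; reduction = 25 × $120 = $3,000, leaving $1,920. Solar Installation Rebate: $403,100 is at or above $269,600, so the credit is $0. total $1,920 + $0 = $1,920
Difference: |$0 − $1,920| = $1,920.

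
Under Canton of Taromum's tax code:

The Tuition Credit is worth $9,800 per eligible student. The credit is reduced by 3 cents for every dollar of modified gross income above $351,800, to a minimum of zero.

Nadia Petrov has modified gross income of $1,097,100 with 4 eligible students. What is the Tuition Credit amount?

$16,841

Tuition Credit: base = 4 × $9,800 = $39,200. 3% of the $745,300 excess over $351,800 is $22,359; credit = $39,200 − $22,359 = $16,841.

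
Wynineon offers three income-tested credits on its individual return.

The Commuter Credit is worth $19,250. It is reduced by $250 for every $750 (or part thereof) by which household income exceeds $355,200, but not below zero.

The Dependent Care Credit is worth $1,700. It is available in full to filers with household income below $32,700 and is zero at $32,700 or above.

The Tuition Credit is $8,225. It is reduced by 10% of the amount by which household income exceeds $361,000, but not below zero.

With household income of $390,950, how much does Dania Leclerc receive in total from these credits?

$12,480

Commuter Credit: income exceeds $355,200 by $35,750, which is 48 full-or-partial $750 increments; reduction = 48 × $250 = $12,000, leaving $7,250.
Dependent Care Credit: $390,950 meets or exceeds the $32,700 cutoff, so the credit is $0.
Tuition Credit: 10% of the $29,950 excess over $361,000 is $2,995; credit = $8,225 − $2,995 = $5,230.
Total: $7,250 + $0 + $5,230 = $12,480.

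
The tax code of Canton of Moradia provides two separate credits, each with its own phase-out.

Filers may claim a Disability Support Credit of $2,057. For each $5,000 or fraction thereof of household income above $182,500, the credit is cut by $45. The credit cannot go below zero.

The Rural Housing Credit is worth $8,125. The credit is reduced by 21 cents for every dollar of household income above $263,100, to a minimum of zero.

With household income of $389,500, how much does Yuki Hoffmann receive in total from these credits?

$167

Disability Support Credit: income exceeds $182,500 by $207,000, which is 42 full-or-partial $5,000 increments; reduction = 42 × $45 = $1,890, leaving $167.
Rural Housing Credit: 21% of the $126,400 excess over $263,100 is $26,544 ≥ base, so the credit is $0.
Total: $167 + $0 = $167.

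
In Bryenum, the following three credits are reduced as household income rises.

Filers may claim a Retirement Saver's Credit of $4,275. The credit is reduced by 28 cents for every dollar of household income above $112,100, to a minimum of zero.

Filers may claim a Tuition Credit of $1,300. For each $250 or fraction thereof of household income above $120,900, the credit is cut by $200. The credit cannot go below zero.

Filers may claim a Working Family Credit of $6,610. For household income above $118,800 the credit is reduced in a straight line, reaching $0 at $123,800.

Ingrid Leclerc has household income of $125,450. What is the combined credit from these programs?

Retirement Saver's Credit: 28% of the $13,350 excess over $112,100 is $3,738; credit = $4,275 − $3,738 = $537.
Tuition Credit: income exceeds $120,900 by $4,550 → 19 increments × $200 = $3,800 ≥ base, so the credit is $0.
Working Family Credit: $125,450 is at or above $123,800, so the credit is $0.
Total: $537 + $0 + $0 = $537.

$537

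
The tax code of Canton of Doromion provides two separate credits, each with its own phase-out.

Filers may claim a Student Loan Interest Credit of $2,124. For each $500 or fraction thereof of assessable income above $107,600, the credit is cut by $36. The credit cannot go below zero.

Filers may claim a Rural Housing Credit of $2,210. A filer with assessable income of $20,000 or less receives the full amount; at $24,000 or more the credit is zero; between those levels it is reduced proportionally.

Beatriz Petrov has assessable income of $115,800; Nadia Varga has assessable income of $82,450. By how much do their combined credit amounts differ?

Beatriz ($115,800): Student Loan Interest Credit: income exceeds $107,600 by $8,200, which is 17 full-or-partial $500 increments; reduction = 17 × $36 = $612, leaving $1,512. Rural Housing Credit: $115,800 is at or above $24,000, so the credit is $0. total $1,512 + $0 = $1,512
Nadia ($82,450): Student Loan Interest Credit: $82,450 is at or below the $107,600 threshold, so the full $2,124 applies. Rural Housing Credit: $82,450 is at or above $24,000, so the credit is $0. total $2,124 + $0 = $2,124
Difference: |$1,512 − $2,124| = $612.

$612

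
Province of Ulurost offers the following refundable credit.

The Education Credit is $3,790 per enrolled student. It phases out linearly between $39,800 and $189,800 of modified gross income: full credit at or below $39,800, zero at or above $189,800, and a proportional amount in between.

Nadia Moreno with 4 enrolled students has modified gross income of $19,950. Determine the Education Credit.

$15,160

Education Credit: base = 4 × $3,790 = $15,160. $19,950 is at or below the $39,800 threshold, so the full $15,160 applies.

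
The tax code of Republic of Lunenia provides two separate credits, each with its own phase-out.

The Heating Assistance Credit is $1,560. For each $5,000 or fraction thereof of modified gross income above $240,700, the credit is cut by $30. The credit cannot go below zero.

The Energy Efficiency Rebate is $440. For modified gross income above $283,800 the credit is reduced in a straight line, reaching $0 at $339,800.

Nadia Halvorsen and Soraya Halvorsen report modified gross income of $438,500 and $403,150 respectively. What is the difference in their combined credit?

$210

Nadia ($438,500): Heating Assistance Credit: income exceeds $240,700 by $197,800, which is 40 full-or-partial $5,000 increments; reduction = 40 × $30 = $1,200, leaving $360. Energy Efficiency Rebate: $438,500 is at or above $339,800, so the credit is $0. total $360 + $0 = $360
Soraya ($403,150): Heating Assistance Credit: income exceeds $240,700 by $162,450, which is 33 full-or-partial $5,000 increments; reduction = 33 × $30 = $990, leaving $570. Energy Efficiency Rebate: $403,150 is at or above $339,800, so the credit is $0. total $570 + $0 = $570
Difference: |$360 − $570| = $210.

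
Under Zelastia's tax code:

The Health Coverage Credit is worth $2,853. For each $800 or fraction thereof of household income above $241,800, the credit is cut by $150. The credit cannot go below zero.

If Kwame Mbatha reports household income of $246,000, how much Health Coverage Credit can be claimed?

$1,953

Health Coverage Credit: income exceeds $241,800 by $4,200, which is 6 full-or-partial $800 increments; reduction = 6 × $150 = $900, leaving $1,953.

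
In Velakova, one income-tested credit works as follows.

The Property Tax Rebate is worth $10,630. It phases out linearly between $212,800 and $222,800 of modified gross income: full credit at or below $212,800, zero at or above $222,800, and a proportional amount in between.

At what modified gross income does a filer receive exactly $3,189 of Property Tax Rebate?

$219,800

$3,189 is 3,189/10,630 of the full $10,630, so 7,441/10,630 of the $10,000 range has been used: income = $212,800 + $10,000 × 7,441/10,630 = $219,800.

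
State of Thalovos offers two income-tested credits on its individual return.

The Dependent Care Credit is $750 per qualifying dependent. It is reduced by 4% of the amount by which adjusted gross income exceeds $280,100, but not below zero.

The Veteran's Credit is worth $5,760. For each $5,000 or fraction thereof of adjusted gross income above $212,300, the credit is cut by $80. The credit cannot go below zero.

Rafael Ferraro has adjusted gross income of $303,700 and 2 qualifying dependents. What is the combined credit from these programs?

Dependent Care Credit: base = 2 × $750 = $1,500. 4% of the $23,600 excess over $280,100 is $944; credit = $1,500 − $944 = $556.
Veteran's Credit: income exceeds $212,300 by $91,400, which is 19 full-or-partial $5,000 increments; reduction = 19 × $80 = $1,520, leaving $4,240.
Total: $556 + $4,240 = $4,796.

$4,796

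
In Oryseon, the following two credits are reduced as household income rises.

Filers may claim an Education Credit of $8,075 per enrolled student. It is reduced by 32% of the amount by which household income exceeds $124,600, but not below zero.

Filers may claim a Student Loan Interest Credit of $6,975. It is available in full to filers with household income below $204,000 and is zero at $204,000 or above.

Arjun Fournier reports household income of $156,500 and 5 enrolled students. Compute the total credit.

$37,142

Education Credit: base = 5 × $8,075 = $40,375. 32% of the $31,900 excess over $124,600 is $10,208; credit = $40,375 − $10,208 = $30,167.
Student Loan Interest Credit: $156,500 is below the $204,000 cutoff, so the full $6,975 applies.
Total: $30,167 + $6,975 = $37,142.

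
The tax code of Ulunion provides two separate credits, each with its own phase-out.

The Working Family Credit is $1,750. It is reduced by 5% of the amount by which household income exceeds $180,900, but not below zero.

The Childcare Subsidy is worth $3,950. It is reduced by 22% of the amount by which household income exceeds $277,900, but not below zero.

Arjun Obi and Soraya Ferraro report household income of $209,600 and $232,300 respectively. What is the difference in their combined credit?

Arjun ($209,600): Working Family Credit: 5% of the $28,700 excess over $180,900 is $1,435; credit = $1,750 − $1,435 = $315. Childcare Subsidy: $209,600 is at or below the $277,900 threshold, so the full $3,950 applies. total $315 + $3,950 = $4,265
Soraya ($232,300): Working Family Credit: 5% of the $51,400 excess over $180,900 is $2,570 ≥ base, so the credit is $0. Childcare Subsidy: $232,300 is at or below the $277,900 threshold, so the full $3,950 applies. total $0 + $3,950 = $3,950
Difference: |$4,265 − $3,950| = $315.

$315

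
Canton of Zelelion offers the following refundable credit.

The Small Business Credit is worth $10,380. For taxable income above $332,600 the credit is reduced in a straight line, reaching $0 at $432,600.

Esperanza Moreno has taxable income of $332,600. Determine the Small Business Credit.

Small Business Credit: $332,600 is at or below the $332,600 threshold, so the full $10,380 applies.

$10,380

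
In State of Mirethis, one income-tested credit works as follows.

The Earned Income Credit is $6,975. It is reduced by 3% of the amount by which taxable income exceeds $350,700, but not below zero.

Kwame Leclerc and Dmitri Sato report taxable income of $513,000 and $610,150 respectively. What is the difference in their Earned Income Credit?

Kwame ($513,000): Earned Income Credit: 3% of the $162,300 excess over $350,700 is $4,869; credit = $6,975 − $4,869 = $2,106.
Dmitri ($610,150): Earned Income Credit: 3% of the $259,450 excess over $350,700 is $7,783.50 ≥ base, so the credit is $0.
Difference: |$2,106 − $0| = $2,106.

$2,106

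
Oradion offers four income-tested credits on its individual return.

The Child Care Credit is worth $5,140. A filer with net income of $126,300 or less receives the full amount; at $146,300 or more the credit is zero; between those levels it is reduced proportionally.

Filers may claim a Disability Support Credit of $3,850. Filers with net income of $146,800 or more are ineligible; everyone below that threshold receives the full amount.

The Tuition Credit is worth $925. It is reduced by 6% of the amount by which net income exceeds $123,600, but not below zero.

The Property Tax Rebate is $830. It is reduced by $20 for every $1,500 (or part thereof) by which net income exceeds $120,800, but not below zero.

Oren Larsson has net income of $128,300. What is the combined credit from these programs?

Child Care Credit: $128,300 is $2,000 into a $20,000 phase-out range, leaving 18,000/20,000 of the credit: $5,140 × 18,000/20,000 = $4,626.
Disability Support Credit: $128,300 is below the $146,800 cutoff, so the full $3,850 applies.
Tuition Credit: 6% of the $4,700 excess over $123,600 is $282; credit = $925 − $282 = $643.
Property Tax Rebate: income exceeds $120,800 by $7,500, which is 5 full-or-partial $1,500 increments; reduction = 5 × $20 = $100, leaving $730.
Total: $4,626 + $3,850 + $643 + $730 = $9,849.

$9,849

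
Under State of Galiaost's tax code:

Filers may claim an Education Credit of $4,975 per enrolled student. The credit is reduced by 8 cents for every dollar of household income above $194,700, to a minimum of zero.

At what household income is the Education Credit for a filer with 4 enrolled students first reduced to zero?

Full credit = 4 × $4,975 = $19,900.
The credit falls by 8% of each dollar above $194,700, so it reaches zero when the excess is $19,900 / 8% = $248,750: income = $194,700 + $248,750 = $443,450.

$443,450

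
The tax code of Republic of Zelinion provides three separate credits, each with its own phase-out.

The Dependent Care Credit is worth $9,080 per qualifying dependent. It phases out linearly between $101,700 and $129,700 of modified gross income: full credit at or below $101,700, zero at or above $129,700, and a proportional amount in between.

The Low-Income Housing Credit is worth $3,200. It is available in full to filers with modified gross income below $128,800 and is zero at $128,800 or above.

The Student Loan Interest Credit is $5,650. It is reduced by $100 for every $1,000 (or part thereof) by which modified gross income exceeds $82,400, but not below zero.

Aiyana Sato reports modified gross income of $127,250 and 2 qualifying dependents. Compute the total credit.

$5,939

Dependent Care Credit: base = 2 × $9,080 = $18,160. $127,250 is $25,550 into a $28,000 phase-out range, leaving 2,450/28,000 of the credit: $18,160 × 2,450/28,000 = $1,589.
Low-Income Housing Credit: $127,250 is below the $128,800 cutoff, so the full $3,200 applies.
Student Loan Interest Credit: income exceeds $82,400 by $44,850, which is 45 full-or-partial $1,000 increments; reduction = 45 × $100 = $4,500, leaving $1,150.
Total: $1,589 + $3,200 + $1,150 = $5,939.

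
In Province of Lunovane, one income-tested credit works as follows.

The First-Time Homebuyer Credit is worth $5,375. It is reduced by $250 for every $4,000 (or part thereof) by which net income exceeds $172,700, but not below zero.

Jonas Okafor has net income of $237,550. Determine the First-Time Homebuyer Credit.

$1,125

First-Time Homebuyer Credit: income exceeds $172,700 by $64,850, which is 17 full-or-partial $4,000 increments; reduction = 17 × $250 = $4,250, leaving $1,125.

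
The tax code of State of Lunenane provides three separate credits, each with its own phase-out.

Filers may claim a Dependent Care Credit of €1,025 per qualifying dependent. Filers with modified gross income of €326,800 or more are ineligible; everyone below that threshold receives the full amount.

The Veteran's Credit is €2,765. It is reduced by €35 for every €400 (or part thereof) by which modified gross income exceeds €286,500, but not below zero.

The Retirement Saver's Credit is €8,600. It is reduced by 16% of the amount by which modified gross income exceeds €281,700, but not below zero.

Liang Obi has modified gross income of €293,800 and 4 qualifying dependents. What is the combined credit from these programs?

Dependent Care Credit: base = 4 × €1,025 = €4,100. €293,800 is below the €326,800 cutoff, so the full €4,100 applies.
Veteran's Credit: income exceeds €286,500 by €7,300, which is 19 full-or-partial €400 increments; reduction = 19 × €35 = €665, leaving €2,100.
Retirement Saver's Credit: 16% of the €12,100 excess over €281,700 is €1,936; credit = €8,600 − €1,936 = €6,664.
Total: €4,100 + €2,100 + €6,664 = €12,864.

€12,864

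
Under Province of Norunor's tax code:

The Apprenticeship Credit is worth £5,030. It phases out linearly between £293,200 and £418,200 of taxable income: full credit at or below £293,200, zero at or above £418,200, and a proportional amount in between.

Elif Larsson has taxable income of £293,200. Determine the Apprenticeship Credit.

Apprenticeship Credit: £293,200 is at or below the £293,200 threshold, so the full £5,030 applies.

£5,030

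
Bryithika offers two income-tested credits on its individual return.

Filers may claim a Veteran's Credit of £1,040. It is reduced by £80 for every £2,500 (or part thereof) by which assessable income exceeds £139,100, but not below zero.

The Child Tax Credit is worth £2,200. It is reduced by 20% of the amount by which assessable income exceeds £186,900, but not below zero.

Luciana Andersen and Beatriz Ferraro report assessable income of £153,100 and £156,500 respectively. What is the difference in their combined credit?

Luciana (£153,100): Veteran's Credit: income exceeds £139,100 by £14,000, which is 6 full-or-partial £2,500 increments; reduction = 6 × £80 = £480, leaving £560. Child Tax Credit: £153,100 is at or below the £186,900 threshold, so the full £2,200 applies. total £560 + £2,200 = £2,760
Beatriz (£156,500): Veteran's Credit: income exceeds £139,100 by £17,400, which is 7 full-or-partial £2,500 increments; reduction = 7 × £80 = £560, leaving £480. Child Tax Credit: £156,500 is at or below the £186,900 threshold, so the full £2,200 applies. total £480 + £2,200 = £2,680
Difference: |£2,760 − £2,680| = £80.

£80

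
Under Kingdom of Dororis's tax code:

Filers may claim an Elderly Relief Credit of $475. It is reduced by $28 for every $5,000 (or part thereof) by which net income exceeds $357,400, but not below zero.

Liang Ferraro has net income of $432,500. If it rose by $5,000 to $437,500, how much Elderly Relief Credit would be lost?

$27

At $432,500 — income exceeds $357,400 by $75,100, which is 16 full-or-partial $5,000 increments; reduction = 16 × $28 = $448, leaving $27.
At $437,500 — income exceeds $357,400 by $80,100 → 17 increments × $28 = $476 ≥ base, so the credit is $0.
Lost: $27 − $0 = $27.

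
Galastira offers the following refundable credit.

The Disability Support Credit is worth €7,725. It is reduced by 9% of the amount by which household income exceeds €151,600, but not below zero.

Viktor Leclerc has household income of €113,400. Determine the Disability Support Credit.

€7,725

Disability Support Credit: €113,400 is at or below the €151,600 threshold, so the full €7,725 applies.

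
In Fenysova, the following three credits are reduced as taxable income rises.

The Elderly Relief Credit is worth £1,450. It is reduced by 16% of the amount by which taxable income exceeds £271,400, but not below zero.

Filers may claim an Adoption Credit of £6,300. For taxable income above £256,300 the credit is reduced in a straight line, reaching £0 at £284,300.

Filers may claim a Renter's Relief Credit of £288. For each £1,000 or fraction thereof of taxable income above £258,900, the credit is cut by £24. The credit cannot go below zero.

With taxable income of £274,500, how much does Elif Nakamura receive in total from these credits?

Elderly Relief Credit: 16% of the £3,100 excess over £271,400 is £496; credit = £1,450 − £496 = £954.
Adoption Credit: £274,500 is £18,200 into a £28,000 phase-out range, leaving 9,800/28,000 of the credit: £6,300 × 9,800/28,000 = £2,205.
Renter's Relief Credit: income exceeds £258,900 by £15,600 → 16 increments × £24 = £384 ≥ base, so the credit is £0.
Total: £954 + £2,205 + £0 = £3,159.

£3,159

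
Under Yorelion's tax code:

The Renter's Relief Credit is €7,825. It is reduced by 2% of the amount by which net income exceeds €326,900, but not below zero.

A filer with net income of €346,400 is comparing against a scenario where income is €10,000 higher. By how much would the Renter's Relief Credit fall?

€200

At €346,400 — 2% of the €19,500 excess over €326,900 is €390; credit = €7,825 − €390 = €7,435.
At €356,400 — 2% of the €29,500 excess over €326,900 is €590; credit = €7,825 − €590 = €7,235.
Lost: €7,435 − €7,235 = €200.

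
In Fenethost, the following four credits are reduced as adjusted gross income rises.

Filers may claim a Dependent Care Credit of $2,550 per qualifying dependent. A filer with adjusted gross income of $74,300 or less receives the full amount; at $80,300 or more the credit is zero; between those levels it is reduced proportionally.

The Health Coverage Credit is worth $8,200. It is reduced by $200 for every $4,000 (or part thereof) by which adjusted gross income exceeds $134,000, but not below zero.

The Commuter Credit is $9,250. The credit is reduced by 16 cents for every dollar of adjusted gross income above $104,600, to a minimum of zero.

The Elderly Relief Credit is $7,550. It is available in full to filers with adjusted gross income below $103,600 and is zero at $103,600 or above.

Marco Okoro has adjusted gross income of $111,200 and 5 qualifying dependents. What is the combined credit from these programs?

Dependent Care Credit: base = 5 × $2,550 = $12,750. $111,200 is at or above $80,300, so the credit is $0.
Health Coverage Credit: $111,200 is at or below the $134,000 threshold, so the full $8,200 applies.
Commuter Credit: 16% of the $6,600 excess over $104,600 is $1,056; credit = $9,250 − $1,056 = $8,194.
Elderly Relief Credit: $111,200 meets or exceeds the $103,600 cutoff, so the credit is $0.
Total: $0 + $8,200 + $8,194 + $0 = $16,394.

$16,394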